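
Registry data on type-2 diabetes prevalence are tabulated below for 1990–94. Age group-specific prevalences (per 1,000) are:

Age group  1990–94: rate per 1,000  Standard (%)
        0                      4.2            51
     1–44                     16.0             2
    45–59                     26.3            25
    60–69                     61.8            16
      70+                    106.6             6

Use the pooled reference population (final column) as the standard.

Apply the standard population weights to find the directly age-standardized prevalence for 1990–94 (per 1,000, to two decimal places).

25.32

Standard weights: 0.51, 0.02, 0.25, 0.16, 0.06.
Standardized rate: 0.5100×4.2 + 0.0200×16.0 + 0.2500×26.3 + 0.1600×61.8 + 0.0600×106.6 = 25.3210 per 1,000.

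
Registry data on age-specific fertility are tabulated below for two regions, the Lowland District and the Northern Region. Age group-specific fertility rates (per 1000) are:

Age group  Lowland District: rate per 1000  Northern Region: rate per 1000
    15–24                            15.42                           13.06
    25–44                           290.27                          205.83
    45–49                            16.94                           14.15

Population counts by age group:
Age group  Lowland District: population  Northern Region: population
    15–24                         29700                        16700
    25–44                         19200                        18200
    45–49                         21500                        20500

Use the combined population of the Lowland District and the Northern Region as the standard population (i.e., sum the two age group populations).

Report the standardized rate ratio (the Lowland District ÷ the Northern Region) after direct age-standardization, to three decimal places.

1.380

Combined standard total = 125800; weights = 0.3688, 0.2973, 0.3339.
The Lowland District: 0.3688×15.42 + 0.2973×290.27 + 0.3339×16.94 = 97.6396 per 1000.
The Northern Region: 0.3688×13.06 + 0.2973×205.83 + 0.3339×14.15 = 70.7339 per 1000.
Ratio = 97.6396 ÷ 70.7339 = 1.38038.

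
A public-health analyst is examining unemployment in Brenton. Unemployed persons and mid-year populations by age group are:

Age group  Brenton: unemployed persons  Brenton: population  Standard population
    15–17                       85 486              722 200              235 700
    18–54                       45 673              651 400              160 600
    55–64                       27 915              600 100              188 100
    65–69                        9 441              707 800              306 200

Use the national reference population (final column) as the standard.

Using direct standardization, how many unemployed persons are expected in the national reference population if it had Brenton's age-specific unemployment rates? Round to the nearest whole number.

Age-specific rates per 1 000 for Brenton: 118.369, 70.115, 46.517, 13.339.
Expected unemployed persons = Σ (standard pop × age-specific rate ÷ 1 000)
= 235 700×118.369/1 000 + 160 600×70.115/1 000 + 188 100×46.517/1 000 + 306 200×13.339/1 000
= 27899.54 + 11260.49 + 8749.89 + 4084.25 = 51994.18.

51994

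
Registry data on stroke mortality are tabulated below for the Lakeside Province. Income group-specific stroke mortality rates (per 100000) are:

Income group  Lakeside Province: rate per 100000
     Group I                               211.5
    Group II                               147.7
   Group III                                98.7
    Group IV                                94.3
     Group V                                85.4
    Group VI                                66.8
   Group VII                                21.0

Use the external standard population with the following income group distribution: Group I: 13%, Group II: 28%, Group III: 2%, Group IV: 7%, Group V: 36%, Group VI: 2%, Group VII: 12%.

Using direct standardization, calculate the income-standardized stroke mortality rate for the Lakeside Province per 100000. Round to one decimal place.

Standard weights: 0.13, 0.28, 0.02, 0.07, 0.36, 0.02, 0.12.
Standardized rate: 0.1300×211.5 + 0.2800×147.7 + 0.0200×98.7 + 0.0700×94.3 + 0.3600×85.4 + 0.0200×66.8 + 0.1200×21.0 = 112.0260 per 100000.

112.0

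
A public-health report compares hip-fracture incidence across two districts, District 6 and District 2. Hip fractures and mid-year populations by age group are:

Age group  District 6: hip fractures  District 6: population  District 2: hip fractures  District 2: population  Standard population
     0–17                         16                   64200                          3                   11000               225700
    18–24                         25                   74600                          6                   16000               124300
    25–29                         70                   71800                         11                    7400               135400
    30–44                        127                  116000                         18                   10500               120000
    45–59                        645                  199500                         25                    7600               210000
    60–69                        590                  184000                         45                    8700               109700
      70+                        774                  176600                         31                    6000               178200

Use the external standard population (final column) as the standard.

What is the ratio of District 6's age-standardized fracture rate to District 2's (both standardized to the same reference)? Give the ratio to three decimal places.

Age-specific rates per 100000 for District 6: 24.92, 33.51, 97.49, 109.48, 323.31, 320.65, 438.28.
For District 2: 27.27, 37.50, 148.65, 171.43, 328.95, 517.24, 516.67.
Standard total = 1103300; weights = 0.2046, 0.1127, 0.1227, 0.1088, 0.1903, 0.0994, 0.1615.
District 6: 0.2046×24.92 + 0.1127×33.51 + 0.1227×97.49 + 0.1088×109.48 + 0.1903×323.31 + 0.0994×320.65 + 0.1615×438.28 = 196.9550 per 100000.
District 2: 0.2046×27.27 + 0.1127×37.50 + 0.1227×148.65 + 0.1088×171.43 + 0.1903×328.95 + 0.0994×517.24 + 0.1615×516.67 = 244.1815 per 100000.
Ratio = 196.9550 ÷ 244.1815 = 0.80659.

0.807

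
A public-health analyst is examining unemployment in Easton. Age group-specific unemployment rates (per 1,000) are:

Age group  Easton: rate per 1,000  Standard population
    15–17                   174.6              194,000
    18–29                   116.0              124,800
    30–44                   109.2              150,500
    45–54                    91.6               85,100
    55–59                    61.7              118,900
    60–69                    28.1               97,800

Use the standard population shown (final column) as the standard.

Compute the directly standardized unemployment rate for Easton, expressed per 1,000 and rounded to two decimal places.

Standard total = 771,100; weights = 0.2516, 0.1618, 0.1952, 0.1104, 0.1542, 0.1268.
Standardized rate: 0.2516×174.6 + 0.1618×116.0 + 0.1952×109.2 + 0.1104×91.6 + 0.1542×61.7 + 0.1268×28.1 = 107.2018 per 1,000.

107.20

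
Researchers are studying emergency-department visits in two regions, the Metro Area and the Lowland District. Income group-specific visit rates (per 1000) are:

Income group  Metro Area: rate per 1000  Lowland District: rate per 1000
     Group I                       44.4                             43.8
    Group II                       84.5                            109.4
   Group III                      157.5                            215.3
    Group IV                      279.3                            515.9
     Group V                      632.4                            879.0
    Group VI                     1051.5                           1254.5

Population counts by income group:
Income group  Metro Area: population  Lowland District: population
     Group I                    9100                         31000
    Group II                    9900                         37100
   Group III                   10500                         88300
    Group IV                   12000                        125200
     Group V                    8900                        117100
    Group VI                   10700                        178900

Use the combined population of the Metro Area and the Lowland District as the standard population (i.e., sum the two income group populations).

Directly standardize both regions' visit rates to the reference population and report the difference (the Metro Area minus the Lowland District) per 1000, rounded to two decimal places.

-170.47

Combined standard total = 638700; weights = 0.0628, 0.0736, 0.1547, 0.2148, 0.1973, 0.2969.
The Metro Area: 0.0628×44.4 + 0.0736×84.5 + 0.1547×157.5 + 0.2148×279.3 + 0.1973×632.4 + 0.2969×1051.5 = 530.2641 per 1000.
The Lowland District: 0.0628×43.8 + 0.0736×109.4 + 0.1547×215.3 + 0.2148×515.9 + 0.1973×879.0 + 0.2969×1254.5 = 700.7335 per 1000.
Difference = 530.2641 − 700.7335 = -170.4694.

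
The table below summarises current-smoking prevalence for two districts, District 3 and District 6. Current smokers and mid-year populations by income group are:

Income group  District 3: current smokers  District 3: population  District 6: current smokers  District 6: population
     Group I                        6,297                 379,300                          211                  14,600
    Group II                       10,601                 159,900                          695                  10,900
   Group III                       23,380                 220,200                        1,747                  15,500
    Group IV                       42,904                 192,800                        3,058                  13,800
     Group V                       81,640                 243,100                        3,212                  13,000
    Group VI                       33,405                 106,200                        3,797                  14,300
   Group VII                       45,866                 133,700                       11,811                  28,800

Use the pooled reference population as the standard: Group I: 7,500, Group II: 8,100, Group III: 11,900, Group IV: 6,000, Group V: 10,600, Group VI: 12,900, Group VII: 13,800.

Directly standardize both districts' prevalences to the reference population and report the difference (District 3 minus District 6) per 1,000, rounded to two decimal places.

Income-specific rates per 1,000 for District 3: 16.602, 66.298, 106.176, 222.531, 335.829, 314.548, 343.052.
For District 6: 14.452, 63.761, 112.710, 221.594, 247.077, 265.524, 410.104.
Standard total = 70,800; weights = 0.1059, 0.1144, 0.1681, 0.0847, 0.1497, 0.1822, 0.1949.
District 3: 0.1059×16.602 + 0.1144×66.298 + 0.1681×106.176 + 0.0847×222.531 + 0.1497×335.829 + 0.1822×314.548 + 0.1949×343.052 = 220.5053 per 1,000.
District 6: 0.1059×14.452 + 0.1144×63.761 + 0.1681×112.710 + 0.0847×221.594 + 0.1497×247.077 + 0.1822×265.524 + 0.1949×410.104 = 211.8558 per 1,000.
Difference = 220.5053 − 211.8558 = 8.6495.

8.65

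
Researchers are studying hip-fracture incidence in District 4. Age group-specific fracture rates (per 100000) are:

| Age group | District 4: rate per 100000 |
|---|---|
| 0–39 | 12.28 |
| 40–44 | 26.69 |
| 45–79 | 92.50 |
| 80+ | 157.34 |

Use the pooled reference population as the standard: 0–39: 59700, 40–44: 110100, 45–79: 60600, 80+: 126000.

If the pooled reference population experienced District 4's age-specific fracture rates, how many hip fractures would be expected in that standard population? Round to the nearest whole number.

Expected hip fractures = Σ (standard pop × age-specific rate ÷ 100000)
= 59700×12.28/100000 + 110100×26.69/100000 + 60600×92.50/100000 + 126000×157.34/100000
= 7.33 + 29.39 + 56.05 + 198.25 = 291.02.

291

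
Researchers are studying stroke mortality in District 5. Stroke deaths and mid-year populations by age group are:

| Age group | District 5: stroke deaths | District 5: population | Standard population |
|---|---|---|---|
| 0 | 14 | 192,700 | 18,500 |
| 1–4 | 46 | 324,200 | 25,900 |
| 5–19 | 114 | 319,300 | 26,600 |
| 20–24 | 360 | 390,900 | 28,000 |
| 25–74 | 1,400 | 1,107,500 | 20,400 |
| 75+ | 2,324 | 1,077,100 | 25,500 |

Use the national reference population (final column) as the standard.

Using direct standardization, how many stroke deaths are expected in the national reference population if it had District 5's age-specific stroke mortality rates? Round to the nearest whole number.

121

Age-specific rates per 100,000 for District 5: 7.27, 14.19, 35.70, 92.10, 126.41, 215.76.
Expected stroke deaths = Σ (standard pop × age-specific rate ÷ 100,000)
= 18,500×7.27/100,000 + 25,900×14.19/100,000 + 26,600×35.70/100,000 + 28,000×92.10/100,000 + 20,400×126.41/100,000 + 25,500×215.76/100,000
= 1.34 + 3.67 + 9.50 + 25.79 + 25.79 + 55.02 = 121.11.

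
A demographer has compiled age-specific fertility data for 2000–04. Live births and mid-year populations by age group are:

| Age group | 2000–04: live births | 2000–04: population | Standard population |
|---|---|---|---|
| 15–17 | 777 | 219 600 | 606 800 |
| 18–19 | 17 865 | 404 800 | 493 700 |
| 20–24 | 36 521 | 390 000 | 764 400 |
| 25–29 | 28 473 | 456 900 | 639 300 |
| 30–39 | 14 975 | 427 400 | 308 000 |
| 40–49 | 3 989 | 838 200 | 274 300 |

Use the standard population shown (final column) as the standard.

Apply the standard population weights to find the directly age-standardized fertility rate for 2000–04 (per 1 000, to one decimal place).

47.8

Age-specific rates per 1 000 for 2000–04: 3.538, 44.133, 93.644, 62.318, 35.037, 4.759.
Standard total = 3 086 500; weights = 0.1966, 0.1600, 0.2477, 0.2071, 0.0998, 0.0889.
Standardized rate: 0.1966×3.538 + 0.1600×44.133 + 0.2477×93.644 + 0.2071×62.318 + 0.0998×35.037 + 0.0889×4.759 = 47.7736 per 1 000.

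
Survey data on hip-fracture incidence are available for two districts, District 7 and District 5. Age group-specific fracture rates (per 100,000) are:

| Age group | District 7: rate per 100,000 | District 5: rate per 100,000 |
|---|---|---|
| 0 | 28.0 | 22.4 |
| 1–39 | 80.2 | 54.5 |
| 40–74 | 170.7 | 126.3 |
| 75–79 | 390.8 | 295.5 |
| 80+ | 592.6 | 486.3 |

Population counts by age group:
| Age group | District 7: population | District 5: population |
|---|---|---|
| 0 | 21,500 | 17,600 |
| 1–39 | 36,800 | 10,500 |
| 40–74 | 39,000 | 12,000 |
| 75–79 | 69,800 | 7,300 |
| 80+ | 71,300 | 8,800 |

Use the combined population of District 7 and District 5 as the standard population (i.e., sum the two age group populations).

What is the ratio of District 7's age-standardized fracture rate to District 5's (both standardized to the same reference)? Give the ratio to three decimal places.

Combined standard total = 294,600; weights = 0.1327, 0.1606, 0.1731, 0.2617, 0.2719.
District 7: 0.1327×28.0 + 0.1606×80.2 + 0.1731×170.7 + 0.2617×390.8 + 0.2719×592.6 = 309.5448 per 100,000.
District 5: 0.1327×22.4 + 0.1606×54.5 + 0.1731×126.3 + 0.2617×295.5 + 0.2719×486.3 = 243.1455 per 100,000.
Ratio = 309.5448 ÷ 243.1455 = 1.27308.

1.273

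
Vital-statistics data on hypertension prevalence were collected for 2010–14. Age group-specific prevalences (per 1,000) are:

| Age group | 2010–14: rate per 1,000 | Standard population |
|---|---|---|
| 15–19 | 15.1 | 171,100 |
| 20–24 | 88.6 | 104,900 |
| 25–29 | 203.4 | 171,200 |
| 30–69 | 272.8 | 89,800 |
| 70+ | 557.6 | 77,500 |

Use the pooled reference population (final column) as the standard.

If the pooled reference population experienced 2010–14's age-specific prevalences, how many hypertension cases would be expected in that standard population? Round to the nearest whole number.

Expected hypertension cases = Σ (standard pop × age-specific rate ÷ 1,000)
= 171,100×15.1/1,000 + 104,900×88.6/1,000 + 171,200×203.4/1,000 + 89,800×272.8/1,000 + 77,500×557.6/1,000
= 2583.61 + 9294.14 + 34822.08 + 24497.44 + 43214.00 = 114411.27.

114411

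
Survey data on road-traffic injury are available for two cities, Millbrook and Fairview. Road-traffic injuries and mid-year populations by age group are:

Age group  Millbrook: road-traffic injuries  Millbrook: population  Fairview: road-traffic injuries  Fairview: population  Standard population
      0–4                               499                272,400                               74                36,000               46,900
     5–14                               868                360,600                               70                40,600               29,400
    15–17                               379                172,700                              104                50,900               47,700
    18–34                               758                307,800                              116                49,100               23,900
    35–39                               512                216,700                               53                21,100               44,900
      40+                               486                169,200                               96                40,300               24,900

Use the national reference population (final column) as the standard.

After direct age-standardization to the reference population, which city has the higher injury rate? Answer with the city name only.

Millbrook

Age-specific rates per 100,000 for Millbrook: 183.19, 240.71, 219.46, 246.26, 236.27, 287.23.
For Fairview: 205.56, 172.41, 204.32, 236.25, 251.18, 238.21.
Standard total = 217,700; weights = 0.2154, 0.1350, 0.2191, 0.1098, 0.2062, 0.1144.
Millbrook: 0.2154×183.19 + 0.1350×240.71 + 0.2191×219.46 + 0.1098×246.26 + 0.2062×236.27 + 0.1144×287.23 = 228.6760 per 100,000.
Fairview: 0.2154×205.56 + 0.1350×172.41 + 0.2191×204.32 + 0.1098×236.25 + 0.2062×251.18 + 0.1144×238.21 = 217.3259 per 100,000.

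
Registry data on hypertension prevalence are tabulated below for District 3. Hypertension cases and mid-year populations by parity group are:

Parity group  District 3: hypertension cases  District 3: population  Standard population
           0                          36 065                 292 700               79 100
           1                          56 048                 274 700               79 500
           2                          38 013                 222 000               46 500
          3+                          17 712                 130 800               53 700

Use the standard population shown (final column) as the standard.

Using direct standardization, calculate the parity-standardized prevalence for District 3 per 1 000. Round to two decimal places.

Parity-specific rates per 1 000 for District 3: 123.215, 204.033, 171.230, 135.413.
Standard total = 258 800; weights = 0.3056, 0.3072, 0.1797, 0.2075.
Standardized rate: 0.3056×123.215 + 0.3072×204.033 + 0.1797×171.230 + 0.2075×135.413 = 159.1994 per 1 000.

159.20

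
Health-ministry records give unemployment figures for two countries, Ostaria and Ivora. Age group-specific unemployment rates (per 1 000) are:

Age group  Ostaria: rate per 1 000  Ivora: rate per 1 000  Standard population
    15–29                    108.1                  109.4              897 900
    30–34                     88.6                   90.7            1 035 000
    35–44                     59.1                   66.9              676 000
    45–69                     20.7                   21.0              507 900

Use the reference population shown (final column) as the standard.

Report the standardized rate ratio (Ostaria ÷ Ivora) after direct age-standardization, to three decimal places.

Standard total = 3 116 800; weights = 0.2881, 0.3321, 0.2169, 0.1630.
Ostaria: 0.2881×108.1 + 0.3321×88.6 + 0.2169×59.1 + 0.1630×20.7 = 76.7547 per 1 000.
Ivora: 0.2881×109.4 + 0.3321×90.7 + 0.2169×66.9 + 0.1630×21.0 = 79.5672 per 1 000.
Ratio = 76.7547 ÷ 79.5672 = 0.96465.

0.965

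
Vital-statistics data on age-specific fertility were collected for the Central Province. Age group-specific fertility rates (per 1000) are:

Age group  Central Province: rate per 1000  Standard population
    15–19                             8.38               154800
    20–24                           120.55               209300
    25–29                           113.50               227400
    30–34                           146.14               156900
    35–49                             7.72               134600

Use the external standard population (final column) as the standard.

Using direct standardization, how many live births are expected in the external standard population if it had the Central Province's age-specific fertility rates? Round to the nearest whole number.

Expected live births = Σ (standard pop × age-specific rate ÷ 1000)
= 154800×8.38/1000 + 209300×120.55/1000 + 227400×113.50/1000 + 156900×146.14/1000 + 134600×7.72/1000
= 1297.22 + 25231.12 + 25809.90 + 22929.37 + 1039.11 = 76306.72.

76307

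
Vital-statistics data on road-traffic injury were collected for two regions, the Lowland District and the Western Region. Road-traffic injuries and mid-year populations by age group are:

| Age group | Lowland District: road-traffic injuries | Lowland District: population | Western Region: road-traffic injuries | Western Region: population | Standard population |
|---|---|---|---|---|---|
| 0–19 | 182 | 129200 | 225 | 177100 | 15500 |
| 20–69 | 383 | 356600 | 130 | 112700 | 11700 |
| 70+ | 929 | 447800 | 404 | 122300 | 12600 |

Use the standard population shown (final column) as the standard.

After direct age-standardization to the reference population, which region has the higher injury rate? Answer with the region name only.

Age-specific rates per 100000 for the Lowland District: 140.87, 107.40, 207.46.
For the Western Region: 127.05, 115.35, 330.34.
Standard total = 39800; weights = 0.3894, 0.2940, 0.3166.
The Lowland District: 0.3894×140.87 + 0.2940×107.40 + 0.3166×207.46 = 152.1114 per 100000.
The Western Region: 0.3894×127.05 + 0.2940×115.35 + 0.3166×330.34 = 187.9661 per 100000.

Western Region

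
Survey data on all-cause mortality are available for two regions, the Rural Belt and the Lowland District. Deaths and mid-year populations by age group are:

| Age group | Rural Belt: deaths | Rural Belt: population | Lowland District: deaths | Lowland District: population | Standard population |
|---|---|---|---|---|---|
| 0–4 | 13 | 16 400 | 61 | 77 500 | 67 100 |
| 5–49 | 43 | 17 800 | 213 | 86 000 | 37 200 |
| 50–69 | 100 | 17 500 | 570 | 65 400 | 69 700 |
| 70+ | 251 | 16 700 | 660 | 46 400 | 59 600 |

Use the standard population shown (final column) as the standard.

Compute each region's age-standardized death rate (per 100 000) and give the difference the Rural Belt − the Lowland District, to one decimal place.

-69.8

Age-specific rates per 100 000 for the Rural Belt: 79.27, 241.57, 571.43, 1502.99.
For the Lowland District: 78.71, 247.67, 871.56, 1422.41.
Standard total = 233 600; weights = 0.2872, 0.1592, 0.2984, 0.2551.
The Rural Belt: 0.2872×79.27 + 0.1592×241.57 + 0.2984×571.43 + 0.2551×1502.99 = 615.2073 per 100 000.
The Lowland District: 0.2872×78.71 + 0.1592×247.67 + 0.2984×871.56 + 0.2551×1422.41 = 685.0106 per 100 000.
Difference = 615.2073 − 685.0106 = -69.8033.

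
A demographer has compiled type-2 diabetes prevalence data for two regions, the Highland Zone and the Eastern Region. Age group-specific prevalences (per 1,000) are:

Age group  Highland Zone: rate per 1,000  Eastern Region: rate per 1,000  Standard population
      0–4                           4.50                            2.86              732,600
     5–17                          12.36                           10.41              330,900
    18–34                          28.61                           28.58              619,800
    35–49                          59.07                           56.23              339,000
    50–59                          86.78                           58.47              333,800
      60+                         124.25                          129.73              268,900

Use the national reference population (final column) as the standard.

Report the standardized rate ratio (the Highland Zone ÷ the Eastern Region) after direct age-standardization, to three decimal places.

Standard total = 2,625,000; weights = 0.2791, 0.1261, 0.2361, 0.1291, 0.1272, 0.1024.
The Highland Zone: 0.2791×4.50 + 0.1261×12.36 + 0.2361×28.61 + 0.1291×59.07 + 0.1272×86.78 + 0.1024×124.25 = 40.9607 per 1,000.
The Eastern Region: 0.2791×2.86 + 0.1261×10.41 + 0.2361×28.58 + 0.1291×56.23 + 0.1272×58.47 + 0.1024×129.73 = 36.8447 per 1,000.
Ratio = 40.9607 ÷ 36.8447 = 1.11171.

1.112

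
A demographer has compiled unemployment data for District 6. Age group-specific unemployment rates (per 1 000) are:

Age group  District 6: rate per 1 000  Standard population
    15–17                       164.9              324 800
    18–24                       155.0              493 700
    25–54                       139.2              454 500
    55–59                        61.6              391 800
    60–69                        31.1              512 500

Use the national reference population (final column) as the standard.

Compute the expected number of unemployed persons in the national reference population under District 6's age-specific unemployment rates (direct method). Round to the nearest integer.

Expected unemployed persons = Σ (standard pop × age-specific rate ÷ 1 000)
= 324 800×164.9/1 000 + 493 700×155.0/1 000 + 454 500×139.2/1 000 + 391 800×61.6/1 000 + 512 500×31.1/1 000
= 53559.52 + 76523.50 + 63266.40 + 24134.88 + 15938.75 = 233423.05.

233423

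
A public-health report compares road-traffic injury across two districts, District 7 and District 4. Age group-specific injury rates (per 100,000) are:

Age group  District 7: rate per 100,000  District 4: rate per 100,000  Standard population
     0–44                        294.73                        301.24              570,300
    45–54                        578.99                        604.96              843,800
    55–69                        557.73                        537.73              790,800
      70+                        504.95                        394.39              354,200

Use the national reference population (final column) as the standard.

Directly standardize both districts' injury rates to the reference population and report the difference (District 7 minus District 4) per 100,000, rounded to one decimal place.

11.5

Standard total = 2,559,100; weights = 0.2229, 0.3297, 0.3090, 0.1384.
District 7: 0.2229×294.73 + 0.3297×578.99 + 0.3090×557.73 + 0.1384×504.95 = 498.8248 per 100,000.
District 4: 0.2229×301.24 + 0.3297×604.96 + 0.3090×537.73 + 0.1384×394.39 = 487.3558 per 100,000.
Difference = 498.8248 − 487.3558 = 11.4690.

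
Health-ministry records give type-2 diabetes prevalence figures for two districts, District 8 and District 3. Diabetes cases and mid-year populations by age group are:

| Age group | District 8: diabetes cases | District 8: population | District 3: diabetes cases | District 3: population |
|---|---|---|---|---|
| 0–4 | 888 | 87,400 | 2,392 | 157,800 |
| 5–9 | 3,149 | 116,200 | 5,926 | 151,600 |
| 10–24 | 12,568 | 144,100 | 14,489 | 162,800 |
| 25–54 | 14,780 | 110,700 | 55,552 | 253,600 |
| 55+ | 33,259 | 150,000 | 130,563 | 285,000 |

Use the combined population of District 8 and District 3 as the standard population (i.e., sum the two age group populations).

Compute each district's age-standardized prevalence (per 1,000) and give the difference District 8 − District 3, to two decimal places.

Age-specific rates per 1,000 for District 8: 10.160, 27.100, 87.217, 133.514, 221.727.
For District 3: 15.158, 39.090, 88.999, 219.054, 458.116.
Combined standard total = 1,619,200; weights = 0.1514, 0.1654, 0.1895, 0.2250, 0.2687.
District 8: 0.1514×10.160 + 0.1654×27.100 + 0.1895×87.217 + 0.2250×133.514 + 0.2687×221.727 = 112.1577 per 1,000.
District 3: 0.1514×15.158 + 0.1654×39.090 + 0.1895×88.999 + 0.2250×219.054 + 0.2687×458.116 = 197.9869 per 1,000.
Difference = 112.1577 − 197.9869 = -85.8292.

-85.83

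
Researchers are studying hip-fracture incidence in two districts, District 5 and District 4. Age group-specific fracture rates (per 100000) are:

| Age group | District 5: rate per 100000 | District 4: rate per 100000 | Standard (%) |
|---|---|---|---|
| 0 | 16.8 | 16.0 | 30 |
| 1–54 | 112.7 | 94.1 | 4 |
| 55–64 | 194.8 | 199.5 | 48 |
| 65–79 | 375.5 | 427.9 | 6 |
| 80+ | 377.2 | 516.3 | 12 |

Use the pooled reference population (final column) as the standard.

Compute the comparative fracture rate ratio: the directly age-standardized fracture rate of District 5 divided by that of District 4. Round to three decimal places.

Standard weights: 0.30, 0.04, 0.48, 0.06, 0.12.
District 5: 0.3000×16.8 + 0.0400×112.7 + 0.4800×194.8 + 0.0600×375.5 + 0.1200×377.2 = 170.8460 per 100000.
District 4: 0.3000×16.0 + 0.0400×94.1 + 0.4800×199.5 + 0.0600×427.9 + 0.1200×516.3 = 191.9540 per 100000.
Ratio = 170.8460 ÷ 191.9540 = 0.89004.

0.890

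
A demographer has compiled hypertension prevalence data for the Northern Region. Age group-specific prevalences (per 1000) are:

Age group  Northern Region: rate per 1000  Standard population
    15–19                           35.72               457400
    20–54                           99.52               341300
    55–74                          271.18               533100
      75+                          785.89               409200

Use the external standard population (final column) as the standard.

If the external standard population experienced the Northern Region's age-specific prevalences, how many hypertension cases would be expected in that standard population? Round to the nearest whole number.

516457

Expected hypertension cases = Σ (standard pop × age-specific rate ÷ 1000)
= 457400×35.72/1000 + 341300×99.52/1000 + 533100×271.18/1000 + 409200×785.89/1000
= 16338.33 + 33966.18 + 144566.06 + 321586.19 = 516456.75.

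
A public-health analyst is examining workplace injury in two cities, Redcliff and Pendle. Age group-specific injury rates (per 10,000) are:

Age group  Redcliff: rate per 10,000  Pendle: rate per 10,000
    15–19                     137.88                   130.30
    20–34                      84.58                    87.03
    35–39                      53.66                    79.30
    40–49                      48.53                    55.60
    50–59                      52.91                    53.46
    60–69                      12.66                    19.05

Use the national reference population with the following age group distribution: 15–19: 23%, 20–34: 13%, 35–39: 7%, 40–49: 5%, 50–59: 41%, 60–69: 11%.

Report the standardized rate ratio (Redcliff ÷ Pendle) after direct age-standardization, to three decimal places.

Standard weights: 0.23, 0.13, 0.07, 0.05, 0.41, 0.11.
Redcliff: 0.2300×137.88 + 0.1300×84.58 + 0.0700×53.66 + 0.0500×48.53 + 0.4100×52.91 + 0.1100×12.66 = 71.9762 per 10,000.
Pendle: 0.2300×130.30 + 0.1300×87.03 + 0.0700×79.30 + 0.0500×55.60 + 0.4100×53.46 + 0.1100×19.05 = 73.6280 per 10,000.
Ratio = 71.9762 ÷ 73.6280 = 0.97757.

0.978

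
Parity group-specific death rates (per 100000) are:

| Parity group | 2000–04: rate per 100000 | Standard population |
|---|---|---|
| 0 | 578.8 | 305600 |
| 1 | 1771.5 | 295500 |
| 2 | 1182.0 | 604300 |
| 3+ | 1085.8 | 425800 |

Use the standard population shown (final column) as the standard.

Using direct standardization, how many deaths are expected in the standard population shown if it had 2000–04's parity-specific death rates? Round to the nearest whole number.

18770

Expected deaths = Σ (standard pop × parity-specific rate ÷ 100000)
= 305600×578.8/100000 + 295500×1771.5/100000 + 604300×1182.0/100000 + 425800×1085.8/100000
= 1768.81 + 5234.78 + 7142.83 + 4623.34 = 18769.76.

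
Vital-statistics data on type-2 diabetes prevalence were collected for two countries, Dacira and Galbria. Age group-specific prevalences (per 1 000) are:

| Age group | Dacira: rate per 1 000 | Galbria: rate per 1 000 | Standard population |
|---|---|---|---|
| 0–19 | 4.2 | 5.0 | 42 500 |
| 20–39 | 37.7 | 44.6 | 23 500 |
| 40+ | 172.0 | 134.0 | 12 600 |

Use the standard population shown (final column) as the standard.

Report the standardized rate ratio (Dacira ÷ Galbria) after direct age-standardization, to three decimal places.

1.096

Standard total = 78 600; weights = 0.5407, 0.2990, 0.1603.
Dacira: 0.5407×4.2 + 0.2990×37.7 + 0.1603×172.0 = 41.1151 per 1 000.
Galbria: 0.5407×5.0 + 0.2990×44.6 + 0.1603×134.0 = 37.5191 per 1 000.
Ratio = 41.1151 ÷ 37.5191 = 1.09585.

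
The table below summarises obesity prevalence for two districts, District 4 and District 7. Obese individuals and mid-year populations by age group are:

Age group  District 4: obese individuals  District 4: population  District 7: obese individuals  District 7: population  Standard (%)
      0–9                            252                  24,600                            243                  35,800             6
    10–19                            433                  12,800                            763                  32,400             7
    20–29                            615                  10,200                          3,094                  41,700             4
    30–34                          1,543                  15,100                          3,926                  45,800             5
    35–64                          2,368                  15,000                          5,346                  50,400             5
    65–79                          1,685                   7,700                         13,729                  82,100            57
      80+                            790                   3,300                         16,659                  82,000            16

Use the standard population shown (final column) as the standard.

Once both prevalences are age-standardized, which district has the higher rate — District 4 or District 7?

Age-specific rates per 1,000 for District 4: 10.244, 33.828, 60.294, 102.185, 157.867, 218.831, 239.394.
For District 7: 6.788, 23.549, 74.197, 85.721, 106.071, 167.223, 203.159.
Standard weights: 0.06, 0.07, 0.04, 0.05, 0.05, 0.57, 0.16.
District 4: 0.0600×10.244 + 0.0700×33.828 + 0.0400×60.294 + 0.0500×102.185 + 0.0500×157.867 + 0.5700×218.831 + 0.1600×239.394 = 181.4338 per 1,000.
District 7: 0.0600×6.788 + 0.0700×23.549 + 0.0400×74.197 + 0.0500×85.721 + 0.0500×106.071 + 0.5700×167.223 + 0.1600×203.159 = 142.4356 per 1,000.
The crude rates (86.65 vs 118.21) would put District 7 higher, but that reflects its age composition; once standardized to a common age structure, District 4 has the higher underlying rate.

District 4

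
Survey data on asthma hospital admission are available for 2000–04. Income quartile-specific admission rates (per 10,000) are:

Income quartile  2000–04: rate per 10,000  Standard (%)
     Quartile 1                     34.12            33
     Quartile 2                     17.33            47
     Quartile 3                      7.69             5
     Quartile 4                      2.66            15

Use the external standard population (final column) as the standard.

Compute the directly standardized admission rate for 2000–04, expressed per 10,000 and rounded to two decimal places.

20.19

Standard weights: 0.33, 0.47, 0.05, 0.15.
Standardized rate: 0.3300×34.12 + 0.4700×17.33 + 0.0500×7.69 + 0.1500×2.66 = 20.1882 per 10,000.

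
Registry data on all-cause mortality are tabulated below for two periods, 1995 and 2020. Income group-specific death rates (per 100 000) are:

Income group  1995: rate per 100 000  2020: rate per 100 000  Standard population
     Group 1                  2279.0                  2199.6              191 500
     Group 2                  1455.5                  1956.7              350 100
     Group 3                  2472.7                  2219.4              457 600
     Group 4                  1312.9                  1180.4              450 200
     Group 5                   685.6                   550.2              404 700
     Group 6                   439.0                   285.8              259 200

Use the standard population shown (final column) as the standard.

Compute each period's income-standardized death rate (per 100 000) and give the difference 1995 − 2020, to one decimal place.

52.0

Standard total = 2 113 300; weights = 0.0906, 0.1657, 0.2165, 0.2130, 0.1915, 0.1227.
1995: 0.0906×2279.0 + 0.1657×1455.5 + 0.2165×2472.7 + 0.2130×1312.9 + 0.1915×685.6 + 0.1227×439.0 = 1447.8897 per 100 000.
2020: 0.0906×2199.6 + 0.1657×1956.7 + 0.2165×2219.4 + 0.2130×1180.4 + 0.1915×550.2 + 0.1227×285.8 = 1395.9319 per 100 000.
Difference = 1447.8897 − 1395.9319 = 51.9578.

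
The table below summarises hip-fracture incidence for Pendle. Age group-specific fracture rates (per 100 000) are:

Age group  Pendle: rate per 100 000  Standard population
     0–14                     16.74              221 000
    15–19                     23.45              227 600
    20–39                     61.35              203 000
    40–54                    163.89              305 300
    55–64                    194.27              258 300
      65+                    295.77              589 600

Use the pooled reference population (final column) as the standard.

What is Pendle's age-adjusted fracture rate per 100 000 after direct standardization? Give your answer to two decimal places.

164.06

Standard total = 1 804 800; weights = 0.1225, 0.1261, 0.1125, 0.1692, 0.1431, 0.3267.
Standardized rate: 0.1225×16.74 + 0.1261×23.45 + 0.1125×61.35 + 0.1692×163.89 + 0.1431×194.27 + 0.3267×295.77 = 164.0583 per 100 000.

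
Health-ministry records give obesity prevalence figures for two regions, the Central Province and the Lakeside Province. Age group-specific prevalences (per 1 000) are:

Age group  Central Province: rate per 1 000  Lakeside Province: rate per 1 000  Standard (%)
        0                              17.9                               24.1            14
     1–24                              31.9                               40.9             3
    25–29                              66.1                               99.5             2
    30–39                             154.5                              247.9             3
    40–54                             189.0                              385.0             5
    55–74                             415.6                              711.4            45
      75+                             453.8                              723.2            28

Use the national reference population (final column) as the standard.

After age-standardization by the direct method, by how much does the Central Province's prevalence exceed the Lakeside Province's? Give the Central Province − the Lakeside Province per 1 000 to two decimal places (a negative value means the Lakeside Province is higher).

-222.95

Standard weights: 0.14, 0.03, 0.02, 0.03, 0.05, 0.45, 0.28.
The Central Province: 0.1400×17.9 + 0.0300×31.9 + 0.0200×66.1 + 0.0300×154.5 + 0.0500×189.0 + 0.4500×415.6 + 0.2800×453.8 = 332.9540 per 1 000.
The Lakeside Province: 0.1400×24.1 + 0.0300×40.9 + 0.0200×99.5 + 0.0300×247.9 + 0.0500×385.0 + 0.4500×711.4 + 0.2800×723.2 = 555.9040 per 1 000.
Difference = 332.9540 − 555.9040 = -222.9500.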